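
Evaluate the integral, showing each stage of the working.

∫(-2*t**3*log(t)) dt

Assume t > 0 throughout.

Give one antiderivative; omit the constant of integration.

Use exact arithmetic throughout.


Step 1. Integrate ∫(-2*t**3*log(t)) dt by parts with u = log(t), dv = (-2*t**3) dt, so v = -t**4/2 [assuming t > 0]: now -t**4*log(t)/2 + ∫(t**3/2) dt.
Step 2. Evaluate the standard form: now -t**4*log(t)/2 + t**4/8.
Answer: -t**4*log(t)/2 + t**4/8.


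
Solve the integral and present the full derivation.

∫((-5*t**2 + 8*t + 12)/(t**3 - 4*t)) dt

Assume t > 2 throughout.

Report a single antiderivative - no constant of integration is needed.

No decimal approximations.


Step 1. Decompose ∫((-5*t**2 + 8*t + 12)/(t**3 - 4*t)) dt by partial fractions, (-5*t**2 + 8*t + 12)/(t**3 - 4*t) = -3/(t + 2) + 1/(t - 2) - 3/t: now ∫(-3/t) dt + ∫(1/(t - 2)) dt + ∫(-3/(t + 2)) dt.
Step 2. Evaluate the standard form [assuming t > 2]: now log(t - 2) + ∫(-3/t) dt + ∫(-3/(t + 2)) dt.
Step 3. Evaluate the standard form [assuming t > 0]: now -3*log(t) + log(t - 2) + ∫(-3/(t + 2)) dt.
Step 4. Evaluate the standard form [assuming t > -2]: now -3*log(t) + log(t - 2) - 3*log(t + 2).
Answer: -3*log(t) + log(t - 2) - 3*log(t + 2).


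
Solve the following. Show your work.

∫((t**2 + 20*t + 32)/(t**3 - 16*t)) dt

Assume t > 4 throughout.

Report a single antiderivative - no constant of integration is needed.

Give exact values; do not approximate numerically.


Step 1. Decompose ∫((t**2 + 20*t + 32)/(t**3 - 16*t)) dt by partial fractions, (t**2 + 20*t + 32)/(t**3 - 16*t) = -1/(t + 4) + 4/(t - 4) - 2/t: now ∫(-2/t) dt + ∫(4/(t - 4)) dt + ∫(-1/(t + 4)) dt.
Step 2. Evaluate the standard form [assuming t > 0]: now -2*log(t) + ∫(4/(t - 4)) dt + ∫(-1/(t + 4)) dt.
Step 3. Evaluate the standard form [assuming t > -4]: now -2*log(t) - log(t + 4) + ∫(4/(t - 4)) dt.
Step 4. Evaluate the standard form [assuming t > 4]: now -2*log(t) + 4*log(t - 4) - log(t + 4).
Answer: -2*log(t) + 4*log(t - 4) - log(t + 4).


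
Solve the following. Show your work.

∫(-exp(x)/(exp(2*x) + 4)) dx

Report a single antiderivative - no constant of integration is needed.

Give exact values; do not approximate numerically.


Step 1. Substitute u = exp(x), turning ∫(-exp(x)/(exp(2*x) + 4)) dx into ∫(-1/(u**2 + 4)) du: now ∫(-1/(u**2 + 4)) du.
Step 2. Evaluate the standard form: now -atan(u/2)/2.
Step 3. Substitute back u = exp(x): now -atan(exp(x)/2)/2.
Answer: -atan(exp(x)/2)/2.


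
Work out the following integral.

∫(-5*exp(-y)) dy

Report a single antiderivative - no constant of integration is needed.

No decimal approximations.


Answer: 5*exp(-y).


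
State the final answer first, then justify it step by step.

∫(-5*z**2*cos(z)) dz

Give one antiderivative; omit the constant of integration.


The answer is -5*z**2*sin(z) - 10*z*cos(z) + 10*sin(z).
Step 1. Integrate ∫(-5*z**2*cos(z)) dz by parts with u = z**2, dv = (-5*cos(z)) dz, so v = -5*sin(z): now -5*z**2*sin(z) + ∫(10*z*sin(z)) dz.
Step 2. Integrate ∫(10*z*sin(z)) dz by parts with u = z, dv = (10*sin(z)) dz, so v = -10*cos(z): now -5*z**2*sin(z) - 10*z*cos(z) + ∫(10*cos(z)) dz.
Step 3. Evaluate the standard form: now -5*z**2*sin(z) - 10*z*cos(z) + 10*sin(z).
Answer: -5*z**2*sin(z) - 10*z*cos(z) + 10*sin(z).


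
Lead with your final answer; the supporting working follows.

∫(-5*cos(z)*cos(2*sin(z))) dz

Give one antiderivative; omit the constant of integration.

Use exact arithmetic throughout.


The answer is -5*sin(2*sin(z))/2.
Step 1. Substitute u = sin(z), turning ∫(-5*cos(z)*cos(2*sin(z))) dz into ∫(-5*cos(2*u)) du: now ∫(-5*cos(2*u)) du.
Step 2. Evaluate the standard form: now -5*sin(2*u)/2.
Step 3. Substitute back u = sin(z): now -5*sin(2*sin(z))/2.
Answer: -5*sin(2*sin(z))/2.


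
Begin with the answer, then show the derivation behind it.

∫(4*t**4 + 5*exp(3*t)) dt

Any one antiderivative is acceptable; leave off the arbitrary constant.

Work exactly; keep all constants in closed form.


The answer is 4*t**5/5 + 5*exp(3*t)/3.
Step 1. Rewrite: now ∫(4*t**4) dt + ∫(5*exp(3*t)) dt.
Step 2. Evaluate the standard form: now 4*t**5/5 + ∫(5*exp(3*t)) dt.
Step 3. Evaluate the standard form: now 4*t**5/5 + 5*exp(3*t)/3.
Answer: 4*t**5/5 + 5*exp(3*t)/3.


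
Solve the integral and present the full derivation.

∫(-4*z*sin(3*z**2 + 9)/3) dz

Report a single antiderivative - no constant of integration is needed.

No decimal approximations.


Step 1. Substitute u = z**2 + 3, turning ∫(-4*z*sin(3*z**2 + 9)/3) dz into ∫(-2*sin(3*u)/3) du: now ∫(-2*sin(3*u)/3) du.
Step 2. Evaluate the standard form: now 2*cos(3*u)/9.
Step 3. Substitute back u = z**2 + 3: now 2*cos(3*z**2 + 9)/9.
Answer: 2*cos(3*z**2 + 9)/9.


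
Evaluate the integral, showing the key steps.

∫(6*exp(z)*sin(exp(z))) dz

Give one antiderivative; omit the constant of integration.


Step 1. Substitute u = exp(z), turning ∫(6*exp(z)*sin(exp(z))) dz into ∫(6*sin(u)) du: now ∫(6*sin(u)) du.
Step 2. Evaluate the standard form: now -6*cos(u).
Step 3. Substitute back u = exp(z): now -6*cos(exp(z)).
Answer: -6*cos(exp(z)).


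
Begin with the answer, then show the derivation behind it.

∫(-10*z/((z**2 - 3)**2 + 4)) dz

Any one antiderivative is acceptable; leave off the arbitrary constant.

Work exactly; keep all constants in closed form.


The answer is -5*atan(z**2/2 - 3/2)/2.
Step 1. Substitute u = z**2 - 3, turning ∫(-10*z/((z**2 - 3)**2 + 4)) dz into ∫(-5/(u**2 + 4)) du: now ∫(-5/(u**2 + 4)) du.
Step 2. Evaluate the standard form: now -5*atan(u/2)/2.
Step 3. Substitute back u = z**2 - 3: now -5*atan(z**2/2 - 3/2)/2.
Answer: -5*atan(z**2/2 - 3/2)/2.


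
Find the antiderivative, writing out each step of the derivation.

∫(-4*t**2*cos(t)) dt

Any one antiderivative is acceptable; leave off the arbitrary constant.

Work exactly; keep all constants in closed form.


Step 1. Integrate ∫(-4*t**2*cos(t)) dt by parts with u = t**2, dv = (-4*cos(t)) dt, so v = -4*sin(t): now -4*t**2*sin(t) + ∫(8*t*sin(t)) dt.
Step 2. Integrate ∫(8*t*sin(t)) dt by parts with u = t, dv = (8*sin(t)) dt, so v = -8*cos(t): now -4*t**2*sin(t) - 8*t*cos(t) + ∫(8*cos(t)) dt.
Step 3. Evaluate the standard form: now -4*t**2*sin(t) - 8*t*cos(t) + 8*sin(t).
Answer: -4*t**2*sin(t) - 8*t*cos(t) + 8*sin(t).


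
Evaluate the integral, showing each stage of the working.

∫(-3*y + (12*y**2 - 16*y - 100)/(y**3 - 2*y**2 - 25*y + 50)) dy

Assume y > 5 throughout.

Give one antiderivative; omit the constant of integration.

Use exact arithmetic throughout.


Step 1. Rewrite: now ∫(-3*y) dy + ∫((12*y**2 - 16*y - 100)/(y**3 - 2*y**2 - 25*y + 50)) dy.
Step 2. Decompose ∫((12*y**2 - 16*y - 100)/(y**3 - 2*y**2 - 25*y + 50)) dy by partial fractions, (12*y**2 - 16*y - 100)/(y**3 - 2*y**2 - 25*y + 50) = 4/(y + 5) + 4/(y - 2) + 4/(y - 5): now ∫(-3*y) dy + ∫(4/(y - 5)) dy + ∫(4/(y - 2)) dy + ∫(4/(y + 5)) dy.
Step 3. Evaluate the standard form [assuming y > 5]: now 4*log(y - 5) + ∫(-3*y) dy + ∫(4/(y - 2)) dy + ∫(4/(y + 5)) dy.
Step 4. Evaluate the standard form [assuming y > 2]: now 4*log(y - 5) + 4*log(y - 2) + ∫(-3*y) dy + ∫(4/(y + 5)) dy.
Step 5. Evaluate the standard form [assuming y > -5]: now 4*log(y - 5) + 4*log(y - 2) + 4*log(y + 5) + ∫(-3*y) dy.
Step 6. Evaluate the standard form: now -3*y**2/2 + 4*log(y - 5) + 4*log(y - 2) + 4*log(y + 5).
Answer: -3*y**2/2 + 4*log(y - 5) + 4*log(y - 2) + 4*log(y + 5).


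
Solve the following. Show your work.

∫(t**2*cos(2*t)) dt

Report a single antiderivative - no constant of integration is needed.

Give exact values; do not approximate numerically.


Step 1. Integrate ∫(t**2*cos(2*t)) dt by parts with u = t**2, dv = (cos(2*t)) dt, so v = sin(2*t)/2: now t**2*sin(2*t)/2 + ∫(-t*sin(2*t)) dt.
Step 2. Integrate ∫(-t*sin(2*t)) dt by parts with u = t, dv = (-sin(2*t)) dt, so v = cos(2*t)/2: now t**2*sin(2*t)/2 + t*cos(2*t)/2 + ∫(-cos(2*t)/2) dt.
Step 3. Evaluate the standard form: now t**2*sin(2*t)/2 + t*cos(2*t)/2 - sin(2*t)/4.
Answer: t**2*sin(2*t)/2 + t*cos(2*t)/2 - sin(2*t)/4.


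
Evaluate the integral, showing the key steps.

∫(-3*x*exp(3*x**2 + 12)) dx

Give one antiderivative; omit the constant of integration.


Step 1. Substitute u = x**2 + 4, turning ∫(-3*x*exp(3*x**2 + 12)) dx into ∫(-3*exp(3*u)/2) du: now ∫(-3*exp(3*u)/2) du.
Step 2. Evaluate the standard form: now -exp(3*u)/2.
Step 3. Substitute back u = x**2 + 4: now -exp(3*x**2 + 12)/2.
Answer: -exp(3*x**2 + 12)/2.


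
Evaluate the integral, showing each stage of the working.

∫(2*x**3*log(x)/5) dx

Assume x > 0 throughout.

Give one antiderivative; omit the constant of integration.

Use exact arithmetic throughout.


Step 1. Integrate ∫(2*x**3*log(x)/5) dx by parts with u = log(x), dv = (2*x**3/5) dx, so v = x**4/10 [assuming x > 0]: now x**4*log(x)/10 + ∫(-x**3/10) dx.
Step 2. Evaluate the standard form: now x**4*log(x)/10 - x**4/40.
Answer: x**4*log(x)/10 - x**4/40.


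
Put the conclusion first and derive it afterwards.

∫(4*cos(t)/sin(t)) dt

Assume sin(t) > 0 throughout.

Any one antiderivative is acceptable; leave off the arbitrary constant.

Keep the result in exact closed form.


The answer is 4*log(sin(t)).
Step 1. Substitute u = sin(t), turning ∫(4*cos(t)/sin(t)) dt into ∫(4/u) du: now ∫(4/u) du.
Step 2. Evaluate the standard form [assuming u > 0]: now 4*log(u).
Step 3. Substitute back u = sin(t): now 4*log(sin(t)).
Answer: 4*log(sin(t)).


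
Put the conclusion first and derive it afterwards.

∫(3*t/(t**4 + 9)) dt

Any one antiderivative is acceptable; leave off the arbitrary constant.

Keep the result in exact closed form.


The answer is atan(t**2/3)/2.
Step 1. Substitute u = t**2, turning ∫(3*t/(t**4 + 9)) dt into ∫(3/(2*(u**2 + 9))) du: now ∫(3/(2*(u**2 + 9))) du.
Step 2. Evaluate the standard form: now atan(u/3)/2.
Step 3. Substitute back u = t**2: now atan(t**2/3)/2.
Answer: atan(t**2/3)/2.


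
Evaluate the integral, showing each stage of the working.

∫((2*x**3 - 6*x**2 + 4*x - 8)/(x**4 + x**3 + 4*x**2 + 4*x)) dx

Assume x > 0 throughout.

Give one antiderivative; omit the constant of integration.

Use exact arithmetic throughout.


Step 1. Decompose ∫((2*x**3 - 6*x**2 + 4*x - 8)/(x**4 + x**3 + 4*x**2 + 4*x)) dx by partial fractions, (2*x**3 - 6*x**2 + 4*x - 8)/(x**4 + x**3 + 4*x**2 + 4*x) = -4/(x**2 + 4) + 4/(x + 1) - 2/x: now ∫(-2/x) dx + ∫(4/(x + 1)) dx + ∫(-4/(x**2 + 4)) dx.
Step 2. Evaluate the standard form [assuming x > 0]: now -2*log(x) + ∫(4/(x + 1)) dx + ∫(-4/(x**2 + 4)) dx.
Step 3. Evaluate the standard form [assuming x > -1]: now -2*log(x) + 4*log(x + 1) + ∫(-4/(x**2 + 4)) dx.
Step 4. Evaluate the standard form: now -2*log(x) + 4*log(x + 1) - 2*atan(x/2).
Answer: -2*log(x) + 4*log(x + 1) - 2*atan(x/2).


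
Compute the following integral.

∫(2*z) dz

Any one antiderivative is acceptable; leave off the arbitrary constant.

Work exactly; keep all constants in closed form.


Answer: z**2.


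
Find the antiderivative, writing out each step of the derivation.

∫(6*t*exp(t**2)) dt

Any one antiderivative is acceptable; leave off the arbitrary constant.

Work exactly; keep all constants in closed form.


Step 1. Substitute u = t**2, turning ∫(6*t*exp(t**2)) dt into ∫(3*exp(u)) du: now ∫(3*exp(u)) du.
Step 2. Evaluate the standard form: now 3*exp(u).
Step 3. Substitute back u = t**2: now 3*exp(t**2).
Answer: 3*exp(t**2).


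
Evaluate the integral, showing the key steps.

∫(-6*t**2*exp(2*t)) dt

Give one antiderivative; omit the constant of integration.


Step 1. Integrate ∫(-6*t**2*exp(2*t)) dt by parts with u = t**2, dv = (-6*exp(2*t)) dt, so v = -3*exp(2*t): now -3*t**2*exp(2*t) + ∫(6*t*exp(2*t)) dt.
Step 2. Integrate ∫(6*t*exp(2*t)) dt by parts with u = t, dv = (6*exp(2*t)) dt, so v = 3*exp(2*t): now -3*t**2*exp(2*t) + 3*t*exp(2*t) + ∫(-3*exp(2*t)) dt.
Step 3. Evaluate the standard form: now -3*t**2*exp(2*t) + 3*t*exp(2*t) - 3*exp(2*t)/2.
Answer: -3*t**2*exp(2*t) + 3*t*exp(2*t) - 3*exp(2*t)/2.


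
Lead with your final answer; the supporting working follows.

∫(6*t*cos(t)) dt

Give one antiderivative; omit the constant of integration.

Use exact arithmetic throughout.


The answer is 6*t*sin(t) + 6*cos(t).
Step 1. Integrate ∫(6*t*cos(t)) dt by parts with u = t, dv = (6*cos(t)) dt, so v = 6*sin(t): now 6*t*sin(t) + ∫(-6*sin(t)) dt.
Step 2. Evaluate the standard form: now 6*t*sin(t) + 6*cos(t).
Answer: 6*t*sin(t) + 6*cos(t).


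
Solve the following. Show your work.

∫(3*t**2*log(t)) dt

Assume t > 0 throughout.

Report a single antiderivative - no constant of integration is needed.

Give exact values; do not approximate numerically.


Step 1. Integrate ∫(3*t**2*log(t)) dt by parts with u = log(t), dv = (3*t**2) dt, so v = t**3 [assuming t > 0]: now t**3*log(t) + ∫(-t**2) dt.
Step 2. Evaluate the standard form: now t**3*log(t) - t**3/3.
Answer: t**3*log(t) - t**3/3.


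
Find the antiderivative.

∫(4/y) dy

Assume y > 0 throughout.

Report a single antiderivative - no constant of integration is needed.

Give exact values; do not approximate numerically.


Answer: 4*log(y).


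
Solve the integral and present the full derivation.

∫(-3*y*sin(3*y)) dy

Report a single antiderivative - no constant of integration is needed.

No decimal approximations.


Step 1. Integrate ∫(-3*y*sin(3*y)) dy by parts with u = y, dv = (-3*sin(3*y)) dy, so v = cos(3*y): now y*cos(3*y) + ∫(-cos(3*y)) dy.
Step 2. Evaluate the standard form: now y*cos(3*y) - sin(3*y)/3.
Answer: y*cos(3*y) - sin(3*y)/3.


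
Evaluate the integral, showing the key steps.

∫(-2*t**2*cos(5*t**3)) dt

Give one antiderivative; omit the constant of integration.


Step 1. Substitute u = t**3, turning ∫(-2*t**2*cos(5*t**3)) dt into ∫(-2*cos(5*u)/3) du: now ∫(-2*cos(5*u)/3) du.
Step 2. Evaluate the standard form: now -2*sin(5*u)/15.
Step 3. Substitute back u = t**3: now -2*sin(5*t**3)/15.
Answer: -2*sin(5*t**3)/15.


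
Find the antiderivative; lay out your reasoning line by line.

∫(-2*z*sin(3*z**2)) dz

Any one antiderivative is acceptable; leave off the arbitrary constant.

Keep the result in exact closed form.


Step 1. Substitute u = z**2, turning ∫(-2*z*sin(3*z**2)) dz into ∫(-sin(3*u)) du: now ∫(-sin(3*u)) du.
Step 2. Evaluate the standard form: now cos(3*u)/3.
Step 3. Substitute back u = z**2: now cos(3*z**2)/3.
Answer: cos(3*z**2)/3.


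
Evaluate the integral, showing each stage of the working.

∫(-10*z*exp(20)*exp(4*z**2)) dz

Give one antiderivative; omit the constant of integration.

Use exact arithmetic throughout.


Step 1. Substitute u = z**2 + 5, turning ∫(-10*z*exp(20)*exp(4*z**2)) dz into ∫(-5*exp(4*u)) du: now ∫(-5*exp(4*u)) du.
Step 2. Evaluate the standard form: now -5*exp(4*u)/4.
Step 3. Substitute back u = z**2 + 5: now -5*exp(4*z**2 + 20)/4.
Answer: -5*exp(4*z**2 + 20)/4.


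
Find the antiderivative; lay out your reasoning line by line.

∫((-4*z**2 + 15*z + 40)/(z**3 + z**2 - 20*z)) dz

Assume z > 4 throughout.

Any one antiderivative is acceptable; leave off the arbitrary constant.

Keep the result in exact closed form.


Step 1. Decompose ∫((-4*z**2 + 15*z + 40)/(z**3 + z**2 - 20*z)) dz by partial fractions, (-4*z**2 + 15*z + 40)/(z**3 + z**2 - 20*z) = -3/(z + 5) + 1/(z - 4) - 2/z: now ∫(-2/z) dz + ∫(1/(z - 4)) dz + ∫(-3/(z + 5)) dz.
Step 2. Evaluate the standard form [assuming z > 0]: now -2*log(z) + ∫(1/(z - 4)) dz + ∫(-3/(z + 5)) dz.
Step 3. Evaluate the standard form [assuming z > -5]: now -2*log(z) - 3*log(z + 5) + ∫(1/(z - 4)) dz.
Step 4. Evaluate the standard form [assuming z > 4]: now -2*log(z) + log(z - 4) - 3*log(z + 5).
Answer: -2*log(z) + log(z - 4) - 3*log(z + 5).


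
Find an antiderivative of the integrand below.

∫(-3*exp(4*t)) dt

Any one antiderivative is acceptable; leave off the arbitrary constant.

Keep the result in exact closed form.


Answer: -3*exp(4*t)/4.


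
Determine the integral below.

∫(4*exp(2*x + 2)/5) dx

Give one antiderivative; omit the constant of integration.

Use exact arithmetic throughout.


Answer: 2*exp(2*x + 2)/5.


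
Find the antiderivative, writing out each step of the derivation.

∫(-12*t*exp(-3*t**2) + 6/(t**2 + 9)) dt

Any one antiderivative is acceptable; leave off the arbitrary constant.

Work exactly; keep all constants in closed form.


Step 1. Rewrite: now ∫(-12*t*exp(-3*t**2)) dt + ∫(6/(t**2 + 9)) dt.
Step 2. Substitute u = t**2, turning ∫(-12*t*exp(-3*t**2)) dt into ∫(-6*exp(-3*u)) du: now ∫(6/(t**2 + 9)) dt + ∫(-6*exp(-3*u)) du.
Step 3. Evaluate the standard form: now ∫(6/(t**2 + 9)) dt + 2*exp(-3*u).
Step 4. Substitute back u = t**2: now ∫(6/(t**2 + 9)) dt + 2*exp(-3*t**2).
Step 5. Evaluate the standard form: now 2*atan(t/3) + 2*exp(-3*t**2).
Answer: 2*atan(t/3) + 2*exp(-3*t**2).


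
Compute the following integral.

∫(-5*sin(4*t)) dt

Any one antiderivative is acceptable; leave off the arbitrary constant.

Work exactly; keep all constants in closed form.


Answer: 5*cos(4*t)/4.


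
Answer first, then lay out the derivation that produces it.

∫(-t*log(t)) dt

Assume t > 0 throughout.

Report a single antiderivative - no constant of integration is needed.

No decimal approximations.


The answer is -t**2*log(t)/2 + t**2/4.
Step 1. Integrate ∫(-t*log(t)) dt by parts with u = log(t), dv = (-t) dt, so v = -t**2/2 [assuming t > 0]: now -t**2*log(t)/2 + ∫(t/2) dt.
Step 2. Evaluate the standard form: now -t**2*log(t)/2 + t**2/4.
Answer: -t**2*log(t)/2 + t**2/4.


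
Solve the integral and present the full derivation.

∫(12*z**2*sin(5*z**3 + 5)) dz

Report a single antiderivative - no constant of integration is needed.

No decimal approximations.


Step 1. Substitute u = z**3 + 1, turning ∫(12*z**2*sin(5*z**3 + 5)) dz into ∫(4*sin(5*u)) du: now ∫(4*sin(5*u)) du.
Step 2. Evaluate the standard form: now -4*cos(5*u)/5.
Step 3. Substitute back u = z**3 + 1: now -4*cos(5*z**3 + 5)/5.
Answer: -4*cos(5*z**3 + 5)/5.


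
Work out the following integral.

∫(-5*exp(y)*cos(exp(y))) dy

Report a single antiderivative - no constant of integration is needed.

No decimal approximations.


Answer: -5*sin(exp(y)).


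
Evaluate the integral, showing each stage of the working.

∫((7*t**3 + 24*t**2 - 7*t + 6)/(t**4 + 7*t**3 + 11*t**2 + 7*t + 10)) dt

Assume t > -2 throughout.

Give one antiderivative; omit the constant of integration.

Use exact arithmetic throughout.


Step 1. Decompose ∫((7*t**3 + 24*t**2 - 7*t + 6)/(t**4 + 7*t**3 + 11*t**2 + 7*t + 10)) dt by partial fractions, (7*t**3 + 24*t**2 - 7*t + 6)/(t**4 + 7*t**3 + 11*t**2 + 7*t + 10) = -2/(t**2 + 1) + 3/(t + 5) + 4/(t + 2): now ∫(4/(t + 2)) dt + ∫(3/(t + 5)) dt + ∫(-2/(t**2 + 1)) dt.
Step 2. Evaluate the standard form [assuming t > -2]: now 4*log(t + 2) + ∫(3/(t + 5)) dt + ∫(-2/(t**2 + 1)) dt.
Step 3. Evaluate the standard form [assuming t > -5]: now 4*log(t + 2) + 3*log(t + 5) + ∫(-2/(t**2 + 1)) dt.
Step 4. Evaluate the standard form: now 4*log(t + 2) + 3*log(t + 5) - 2*atan(t).
Answer: 4*log(t + 2) + 3*log(t + 5) - 2*atan(t).


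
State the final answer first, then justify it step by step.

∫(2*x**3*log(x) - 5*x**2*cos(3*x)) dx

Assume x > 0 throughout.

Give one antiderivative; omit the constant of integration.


The answer is x**4*log(x)/2 - x**4/8 - 5*x**2*sin(3*x)/3 - 10*x*cos(3*x)/9 + 10*sin(3*x)/27.
Step 1. Rewrite: now ∫(-5*x**2*cos(3*x)) dx + ∫(2*x**3*log(x)) dx.
Step 2. Integrate ∫(-5*x**2*cos(3*x)) dx by parts with u = x**2, dv = (-5*cos(3*x)) dx, so v = -5*sin(3*x)/3: now -5*x**2*sin(3*x)/3 + ∫(10*x*sin(3*x)/3) dx + ∫(2*x**3*log(x)) dx.
Step 3. Integrate ∫(10*x*sin(3*x)/3) dx by parts with u = x, dv = (10*sin(3*x)/3) dx, so v = -10*cos(3*x)/9: now -5*x**2*sin(3*x)/3 - 10*x*cos(3*x)/9 + ∫(2*x**3*log(x)) dx + ∫(10*cos(3*x)/9) dx.
Step 4. Evaluate the standard form: now -5*x**2*sin(3*x)/3 - 10*x*cos(3*x)/9 + 10*sin(3*x)/27 + ∫(2*x**3*log(x)) dx.
Step 5. Integrate ∫(2*x**3*log(x)) dx by parts with u = log(x), dv = (2*x**3) dx, so v = x**4/2 [assuming x > 0]: now x**4*log(x)/2 - 5*x**2*sin(3*x)/3 - 10*x*cos(3*x)/9 + 10*sin(3*x)/27 + ∫(-x**3/2) dx.
Step 6. Evaluate the standard form: now x**4*log(x)/2 - x**4/8 - 5*x**2*sin(3*x)/3 - 10*x*cos(3*x)/9 + 10*sin(3*x)/27.
Answer: x**4*log(x)/2 - x**4/8 - 5*x**2*sin(3*x)/3 - 10*x*cos(3*x)/9 + 10*sin(3*x)/27.


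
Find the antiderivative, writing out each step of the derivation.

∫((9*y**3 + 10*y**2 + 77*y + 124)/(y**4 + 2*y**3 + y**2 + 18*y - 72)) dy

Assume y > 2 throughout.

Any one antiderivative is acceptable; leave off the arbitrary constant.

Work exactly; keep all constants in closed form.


Step 1. Decompose ∫((9*y**3 + 10*y**2 + 77*y + 124)/(y**4 + 2*y**3 + y**2 + 18*y - 72)) dy by partial fractions, (9*y**3 + 10*y**2 + 77*y + 124)/(y**4 + 2*y**3 + y**2 + 18*y - 72) = -2/(y**2 + 9) + 4/(y + 4) + 5/(y - 2): now ∫(5/(y - 2)) dy + ∫(4/(y + 4)) dy + ∫(-2/(y**2 + 9)) dy.
Step 2. Evaluate the standard form [assuming y > -4]: now 4*log(y + 4) + ∫(5/(y - 2)) dy + ∫(-2/(y**2 + 9)) dy.
Step 3. Evaluate the standard form [assuming y > 2]: now 5*log(y - 2) + 4*log(y + 4) + ∫(-2/(y**2 + 9)) dy.
Step 4. Evaluate the standard form: now 5*log(y - 2) + 4*log(y + 4) - 2*atan(y/3)/3.
Answer: 5*log(y - 2) + 4*log(y + 4) - 2*atan(y/3)/3.


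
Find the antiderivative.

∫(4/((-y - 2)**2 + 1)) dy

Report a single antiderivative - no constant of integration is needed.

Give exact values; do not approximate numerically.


Answer: 4*atan(y + 2).


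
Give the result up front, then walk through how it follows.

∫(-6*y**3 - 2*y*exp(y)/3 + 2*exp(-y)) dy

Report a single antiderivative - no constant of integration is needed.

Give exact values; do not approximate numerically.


The answer is -3*y**4/2 - 2*y*exp(y)/3 + 2*exp(y)/3 - 2*exp(-y).
Step 1. Rewrite: now ∫(-6*y**3) dy + ∫(-2*y*exp(y)/3) dy + ∫(2*exp(-y)) dy.
Step 2. Evaluate the standard form: now ∫(-6*y**3) dy + ∫(-2*y*exp(y)/3) dy - 2*exp(-y).
Step 3. Integrate ∫(-2*y*exp(y)/3) dy by parts with u = y, dv = (-2*exp(y)/3) dy, so v = -2*exp(y)/3: now -2*y*exp(y)/3 + ∫(-6*y**3) dy + ∫(2*exp(y)/3) dy - 2*exp(-y).
Step 4. Evaluate the standard form: now -2*y*exp(y)/3 + 2*exp(y)/3 + ∫(-6*y**3) dy - 2*exp(-y).
Step 5. Evaluate the standard form: now -3*y**4/2 - 2*y*exp(y)/3 + 2*exp(y)/3 - 2*exp(-y).
Answer: -3*y**4/2 - 2*y*exp(y)/3 + 2*exp(y)/3 - 2*exp(-y).


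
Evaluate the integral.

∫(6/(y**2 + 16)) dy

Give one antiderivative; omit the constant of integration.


Answer: 3*atan(y/4)/2.


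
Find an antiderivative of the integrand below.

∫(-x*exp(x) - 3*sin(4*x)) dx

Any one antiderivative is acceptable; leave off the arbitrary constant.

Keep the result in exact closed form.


Answer: -x*exp(x) + exp(x) + 3*cos(4*x)/4.


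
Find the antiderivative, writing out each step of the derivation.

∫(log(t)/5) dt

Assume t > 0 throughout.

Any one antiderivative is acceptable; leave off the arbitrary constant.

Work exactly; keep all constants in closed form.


Step 1. Integrate ∫(log(t)/5) dt by parts with u = log(t), dv = (1/5) dt, so v = t/5 [assuming t > 0]: now t*log(t)/5 + ∫(-1/5) dt.
Step 2. Evaluate the standard form: now t*log(t)/5 - t/5.
Answer: t*log(t)/5 - t/5.


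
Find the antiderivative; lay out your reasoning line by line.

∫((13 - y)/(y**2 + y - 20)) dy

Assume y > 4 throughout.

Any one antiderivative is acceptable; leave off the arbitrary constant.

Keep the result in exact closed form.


Step 1. Decompose ∫((13 - y)/(y**2 + y - 20)) dy by partial fractions, (13 - y)/(y**2 + y - 20) = -2/(y + 5) + 1/(y - 4): now ∫(1/(y - 4)) dy + ∫(-2/(y + 5)) dy.
Step 2. Evaluate the standard form [assuming y > 4]: now log(y - 4) + ∫(-2/(y + 5)) dy.
Step 3. Evaluate the standard form [assuming y > -5]: now log(y - 4) - 2*log(y + 5).
Answer: log(y - 4) - 2*log(y + 5).


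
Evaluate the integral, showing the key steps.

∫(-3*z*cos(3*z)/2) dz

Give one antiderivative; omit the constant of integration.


Step 1. Integrate ∫(-3*z*cos(3*z)/2) dz by parts with u = z, dv = (-3*cos(3*z)/2) dz, so v = -sin(3*z)/2: now -z*sin(3*z)/2 + ∫(sin(3*z)/2) dz.
Step 2. Evaluate the standard form: now -z*sin(3*z)/2 - cos(3*z)/6.
Answer: -z*sin(3*z)/2 - cos(3*z)/6.


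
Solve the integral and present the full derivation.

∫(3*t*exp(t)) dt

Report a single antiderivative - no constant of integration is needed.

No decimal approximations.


Step 1. Integrate ∫(3*t*exp(t)) dt by parts with u = t, dv = (3*exp(t)) dt, so v = 3*exp(t): now 3*t*exp(t) + ∫(-3*exp(t)) dt.
Step 2. Evaluate the standard form: now 3*t*exp(t) - 3*exp(t).
Answer: 3*t*exp(t) - 3*exp(t).


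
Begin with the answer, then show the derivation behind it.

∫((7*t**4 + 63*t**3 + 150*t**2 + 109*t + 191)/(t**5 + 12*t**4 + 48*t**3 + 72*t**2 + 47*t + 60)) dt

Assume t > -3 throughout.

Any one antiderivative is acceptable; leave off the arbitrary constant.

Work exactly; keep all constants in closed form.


The answer is 4*log(t + 3) + 5*log(t + 4) - 2*log(t + 5) + atan(t).
Step 1. Decompose ∫((7*t**4 + 63*t**3 + 150*t**2 + 109*t + 191)/(t**5 + 12*t**4 + 48*t**3 + 72*t**2 + 47*t + 60)) dt by partial fractions, (7*t**4 + 63*t**3 + 150*t**2 + 109*t + 191)/(t**5 + 12*t**4 + 48*t**3 + 72*t**2 + 47*t + 60) = 1/(t**2 + 1) - 2/(t + 5) + 5/(t + 4) + 4/(t + 3): now ∫(4/(t + 3)) dt + ∫(5/(t + 4)) dt + ∫(-2/(t + 5)) dt + ∫(1/(t**2 + 1)) dt.
Step 2. Evaluate the standard form [assuming t > -5]: now -2*log(t + 5) + ∫(4/(t + 3)) dt + ∫(5/(t + 4)) dt + ∫(1/(t**2 + 1)) dt.
Step 3. Evaluate the standard form [assuming t > -3]: now 4*log(t + 3) - 2*log(t + 5) + ∫(5/(t + 4)) dt + ∫(1/(t**2 + 1)) dt.
Step 4. Evaluate the standard form [assuming t > -4]: now 4*log(t + 3) + 5*log(t + 4) - 2*log(t + 5) + ∫(1/(t**2 + 1)) dt.
Step 5. Evaluate the standard form: now 4*log(t + 3) + 5*log(t + 4) - 2*log(t + 5) + atan(t).
Answer: 4*log(t + 3) + 5*log(t + 4) - 2*log(t + 5) + atan(t).


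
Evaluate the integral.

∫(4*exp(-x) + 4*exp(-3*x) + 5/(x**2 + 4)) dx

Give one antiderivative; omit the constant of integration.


Answer: 5*atan(x/2)/2 - 4*exp(-x) - 4*exp(-3*x)/3.


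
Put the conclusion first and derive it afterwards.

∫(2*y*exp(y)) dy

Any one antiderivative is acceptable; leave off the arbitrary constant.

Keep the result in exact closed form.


The answer is 2*y*exp(y) - 2*exp(y).
Step 1. Integrate ∫(2*y*exp(y)) dy by parts with u = y, dv = (2*exp(y)) dy, so v = 2*exp(y): now 2*y*exp(y) + ∫(-2*exp(y)) dy.
Step 2. Evaluate the standard form: now 2*y*exp(y) - 2*exp(y).
Answer: 2*y*exp(y) - 2*exp(y).


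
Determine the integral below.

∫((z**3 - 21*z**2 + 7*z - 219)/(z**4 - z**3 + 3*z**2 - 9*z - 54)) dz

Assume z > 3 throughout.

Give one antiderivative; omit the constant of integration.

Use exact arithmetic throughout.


Answer: -4*log(z - 3) + 5*log(z + 2) + 2*atan(z/3)/3.


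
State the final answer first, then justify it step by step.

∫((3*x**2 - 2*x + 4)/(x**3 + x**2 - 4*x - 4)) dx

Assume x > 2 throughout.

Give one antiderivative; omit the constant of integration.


The answer is log(x - 2) - 3*log(x + 1) + 5*log(x + 2).
Step 1. Decompose ∫((3*x**2 - 2*x + 4)/(x**3 + x**2 - 4*x - 4)) dx by partial fractions, (3*x**2 - 2*x + 4)/(x**3 + x**2 - 4*x - 4) = 5/(x + 2) - 3/(x + 1) + 1/(x - 2): now ∫(1/(x - 2)) dx + ∫(-3/(x + 1)) dx + ∫(5/(x + 2)) dx.
Step 2. Evaluate the standard form [assuming x > 2]: now log(x - 2) + ∫(-3/(x + 1)) dx + ∫(5/(x + 2)) dx.
Step 3. Evaluate the standard form [assuming x > -2]: now log(x - 2) + 5*log(x + 2) + ∫(-3/(x + 1)) dx.
Step 4. Evaluate the standard form [assuming x > -1]: now log(x - 2) - 3*log(x + 1) + 5*log(x + 2).
Answer: log(x - 2) - 3*log(x + 1) + 5*log(x + 2).


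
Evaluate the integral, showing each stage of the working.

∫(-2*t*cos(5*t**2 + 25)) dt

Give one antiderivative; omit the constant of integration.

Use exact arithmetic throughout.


Step 1. Substitute u = t**2 + 5, turning ∫(-2*t*cos(5*t**2 + 25)) dt into ∫(-cos(5*u)) du: now ∫(-cos(5*u)) du.
Step 2. Evaluate the standard form: now -sin(5*u)/5.
Step 3. Substitute back u = t**2 + 5: now -sin(5*t**2 + 25)/5.
Answer: -sin(5*t**2 + 25)/5.


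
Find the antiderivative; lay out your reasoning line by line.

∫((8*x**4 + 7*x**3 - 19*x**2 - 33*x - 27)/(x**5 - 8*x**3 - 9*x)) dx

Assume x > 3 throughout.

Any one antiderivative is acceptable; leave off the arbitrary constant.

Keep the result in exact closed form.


Step 1. Decompose ∫((8*x**4 + 7*x**3 - 19*x**2 - 33*x - 27)/(x**5 - 8*x**3 - 9*x)) dx by partial fractions, (8*x**4 + 7*x**3 - 19*x**2 - 33*x - 27)/(x**5 - 8*x**3 - 9*x) = 4/(x**2 + 1) + 2/(x + 3) + 3/(x - 3) + 3/x: now ∫(3/x) dx + ∫(3/(x - 3)) dx + ∫(2/(x + 3)) dx + ∫(4/(x**2 + 1)) dx.
Step 2. Evaluate the standard form [assuming x > 0]: now 3*log(x) + ∫(3/(x - 3)) dx + ∫(2/(x + 3)) dx + ∫(4/(x**2 + 1)) dx.
Step 3. Evaluate the standard form [assuming x > -3]: now 3*log(x) + 2*log(x + 3) + ∫(3/(x - 3)) dx + ∫(4/(x**2 + 1)) dx.
Step 4. Evaluate the standard form [assuming x > 3]: now 3*log(x) + 3*log(x - 3) + 2*log(x + 3) + ∫(4/(x**2 + 1)) dx.
Step 5. Evaluate the standard form: now 3*log(x) + 3*log(x - 3) + 2*log(x + 3) + 4*atan(x).
Answer: 3*log(x) + 3*log(x - 3) + 2*log(x + 3) + 4*atan(x).


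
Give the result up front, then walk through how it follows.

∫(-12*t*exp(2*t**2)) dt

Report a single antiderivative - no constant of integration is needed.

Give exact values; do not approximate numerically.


The answer is -3*exp(2*t**2).
Step 1. Substitute u = t**2, turning ∫(-12*t*exp(2*t**2)) dt into ∫(-6*exp(2*u)) du: now ∫(-6*exp(2*u)) du.
Step 2. Evaluate the standard form: now -3*exp(2*u).
Step 3. Substitute back u = t**2: now -3*exp(2*t**2).
Answer: -3*exp(2*t**2).


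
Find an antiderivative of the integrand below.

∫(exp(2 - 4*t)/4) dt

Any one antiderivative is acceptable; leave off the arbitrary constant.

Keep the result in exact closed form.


Answer: -exp(2 - 4*t)/16.


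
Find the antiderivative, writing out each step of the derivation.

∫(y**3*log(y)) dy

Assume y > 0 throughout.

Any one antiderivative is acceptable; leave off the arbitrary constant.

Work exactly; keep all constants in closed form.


Step 1. Integrate ∫(y**3*log(y)) dy by parts with u = log(y), dv = (y**3) dy, so v = y**4/4 [assuming y > 0]: now y**4*log(y)/4 + ∫(-y**3/4) dy.
Step 2. Evaluate the standard form: now y**4*log(y)/4 - y**4/16.
Answer: y**4*log(y)/4 - y**4/16.


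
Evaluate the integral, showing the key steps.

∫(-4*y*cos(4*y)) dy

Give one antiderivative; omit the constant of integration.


Step 1. Integrate ∫(-4*y*cos(4*y)) dy by parts with u = y, dv = (-4*cos(4*y)) dy, so v = -sin(4*y): now -y*sin(4*y) + ∫(sin(4*y)) dy.
Step 2. Evaluate the standard form: now -y*sin(4*y) - cos(4*y)/4.
Answer: -y*sin(4*y) - cos(4*y)/4.


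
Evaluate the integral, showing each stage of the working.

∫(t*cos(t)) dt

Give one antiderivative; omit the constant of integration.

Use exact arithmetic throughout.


Step 1. Integrate ∫(t*cos(t)) dt by parts with u = t, dv = (cos(t)) dt, so v = sin(t): now t*sin(t) + ∫(-sin(t)) dt.
Step 2. Evaluate the standard form: now t*sin(t) + cos(t).
Answer: t*sin(t) + cos(t).


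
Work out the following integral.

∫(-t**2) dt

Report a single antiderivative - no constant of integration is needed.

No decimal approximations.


Answer: -t**3/3.


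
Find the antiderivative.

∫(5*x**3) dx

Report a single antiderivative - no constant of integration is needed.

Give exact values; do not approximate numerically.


Answer: 5*x**4/4.


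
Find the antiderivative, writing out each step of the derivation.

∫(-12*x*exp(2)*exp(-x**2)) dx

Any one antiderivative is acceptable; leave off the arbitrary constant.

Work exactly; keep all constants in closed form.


Step 1. Substitute u = x**2 - 2, turning ∫(-12*x*exp(2)*exp(-x**2)) dx into ∫(-6*exp(-u)) du: now ∫(-6*exp(-u)) du.
Step 2. Evaluate the standard form: now 6*exp(-u).
Step 3. Substitute back u = x**2 - 2: now 6*exp(2 - x**2).
Answer: 6*exp(2 - x**2).


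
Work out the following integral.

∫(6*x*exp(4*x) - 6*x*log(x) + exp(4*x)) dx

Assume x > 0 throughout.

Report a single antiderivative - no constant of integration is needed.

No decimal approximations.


Answer: -3*x**2*log(x) + 3*x**2/2 + 3*x*exp(4*x)/2 - exp(4*x)/8.


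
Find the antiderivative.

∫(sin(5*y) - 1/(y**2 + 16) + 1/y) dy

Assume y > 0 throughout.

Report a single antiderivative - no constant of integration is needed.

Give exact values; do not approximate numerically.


Answer: log(y) - cos(5*y)/5 - atan(y/4)/4.


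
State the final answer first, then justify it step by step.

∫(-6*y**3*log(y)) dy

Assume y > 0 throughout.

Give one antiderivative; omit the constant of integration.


The answer is -3*y**4*log(y)/2 + 3*y**4/8.
Step 1. Integrate ∫(-6*y**3*log(y)) dy by parts with u = log(y), dv = (-6*y**3) dy, so v = -3*y**4/2 [assuming y > 0]: now -3*y**4*log(y)/2 + ∫(3*y**3/2) dy.
Step 2. Evaluate the standard form: now -3*y**4*log(y)/2 + 3*y**4/8.
Answer: -3*y**4*log(y)/2 + 3*y**4/8.


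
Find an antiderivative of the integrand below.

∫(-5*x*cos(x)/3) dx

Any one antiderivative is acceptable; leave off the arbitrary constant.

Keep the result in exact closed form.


Answer: -5*x*sin(x)/3 - 5*cos(x)/3.


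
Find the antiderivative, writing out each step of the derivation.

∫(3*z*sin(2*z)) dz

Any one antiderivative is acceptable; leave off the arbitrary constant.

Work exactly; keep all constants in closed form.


Step 1. Integrate ∫(3*z*sin(2*z)) dz by parts with u = z, dv = (3*sin(2*z)) dz, so v = -3*cos(2*z)/2: now -3*z*cos(2*z)/2 + ∫(3*cos(2*z)/2) dz.
Step 2. Evaluate the standard form: now -3*z*cos(2*z)/2 + 3*sin(2*z)/4.
Answer: -3*z*cos(2*z)/2 + 3*sin(2*z)/4.


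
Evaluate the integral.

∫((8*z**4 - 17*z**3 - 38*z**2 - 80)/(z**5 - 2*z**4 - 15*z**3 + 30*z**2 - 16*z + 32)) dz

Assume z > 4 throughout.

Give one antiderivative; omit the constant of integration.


Answer: log(z - 4) + 4*log(z - 2) + 3*log(z + 4) - atan(z).


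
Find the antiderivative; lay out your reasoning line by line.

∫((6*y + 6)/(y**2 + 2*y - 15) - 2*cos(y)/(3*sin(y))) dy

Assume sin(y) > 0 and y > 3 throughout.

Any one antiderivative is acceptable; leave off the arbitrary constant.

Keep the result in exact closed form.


Step 1. Rewrite: now ∫((6*y + 6)/(y**2 + 2*y - 15)) dy + ∫(-2*cos(y)/(3*sin(y))) dy.
Step 2. Substitute u = sin(y), turning ∫(-2*cos(y)/(3*sin(y))) dy into ∫(-2/(3*u)) du: now ∫(-2/(3*u)) du + ∫((6*y + 6)/(y**2 + 2*y - 15)) dy.
Step 3. Evaluate the standard form [assuming u > 0]: now -2*log(u)/3 + ∫((6*y + 6)/(y**2 + 2*y - 15)) dy.
Step 4. Substitute back u = sin(y): now -2*log(sin(y))/3 + ∫((6*y + 6)/(y**2 + 2*y - 15)) dy.
Step 5. Decompose ∫((6*y + 6)/(y**2 + 2*y - 15)) dy by partial fractions, (6*y + 6)/(y**2 + 2*y - 15) = 3/(y + 5) + 3/(y - 3): now -2*log(sin(y))/3 + ∫(3/(y - 3)) dy + ∫(3/(y + 5)) dy.
Step 6. Evaluate the standard form [assuming y > -5]: now 3*log(y + 5) - 2*log(sin(y))/3 + ∫(3/(y - 3)) dy.
Step 7. Evaluate the standard form [assuming y > 3]: now 3*log(y - 3) + 3*log(y + 5) - 2*log(sin(y))/3.
Answer: 3*log(y - 3) + 3*log(y + 5) - 2*log(sin(y))/3.


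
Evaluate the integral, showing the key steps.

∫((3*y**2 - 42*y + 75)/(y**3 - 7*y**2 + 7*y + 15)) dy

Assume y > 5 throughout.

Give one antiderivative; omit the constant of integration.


Step 1. Decompose ∫((3*y**2 - 42*y + 75)/(y**3 - 7*y**2 + 7*y + 15)) dy by partial fractions, (3*y**2 - 42*y + 75)/(y**3 - 7*y**2 + 7*y + 15) = 5/(y + 1) + 3/(y - 3) - 5/(y - 5): now ∫(-5/(y - 5)) dy + ∫(3/(y - 3)) dy + ∫(5/(y + 1)) dy.
Step 2. Evaluate the standard form [assuming y > -1]: now 5*log(y + 1) + ∫(-5/(y - 5)) dy + ∫(3/(y - 3)) dy.
Step 3. Evaluate the standard form [assuming y > 3]: now 3*log(y - 3) + 5*log(y + 1) + ∫(-5/(y - 5)) dy.
Step 4. Evaluate the standard form [assuming y > 5]: now -5*log(y - 5) + 3*log(y - 3) + 5*log(y + 1).
Answer: -5*log(y - 5) + 3*log(y - 3) + 5*log(y + 1).


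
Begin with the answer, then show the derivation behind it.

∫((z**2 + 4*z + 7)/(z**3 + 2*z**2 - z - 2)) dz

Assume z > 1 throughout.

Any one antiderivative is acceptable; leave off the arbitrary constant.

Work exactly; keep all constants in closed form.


The answer is 2*log(z - 1) - 2*log(z + 1) + log(z + 2).
Step 1. Decompose ∫((z**2 + 4*z + 7)/(z**3 + 2*z**2 - z - 2)) dz by partial fractions, (z**2 + 4*z + 7)/(z**3 + 2*z**2 - z - 2) = 1/(z + 2) - 2/(z + 1) + 2/(z - 1): now ∫(2/(z - 1)) dz + ∫(-2/(z + 1)) dz + ∫(1/(z + 2)) dz.
Step 2. Evaluate the standard form [assuming z > -1]: now -2*log(z + 1) + ∫(2/(z - 1)) dz + ∫(1/(z + 2)) dz.
Step 3. Evaluate the standard form [assuming z > 1]: now 2*log(z - 1) - 2*log(z + 1) + ∫(1/(z + 2)) dz.
Step 4. Evaluate the standard form [assuming z > -2]: now 2*log(z - 1) - 2*log(z + 1) + log(z + 2).
Answer: 2*log(z - 1) - 2*log(z + 1) + log(z + 2).


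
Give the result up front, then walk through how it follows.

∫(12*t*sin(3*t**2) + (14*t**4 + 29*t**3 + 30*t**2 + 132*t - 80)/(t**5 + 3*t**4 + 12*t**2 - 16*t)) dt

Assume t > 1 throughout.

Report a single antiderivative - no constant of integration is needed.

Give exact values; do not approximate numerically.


The answer is 5*log(t) + 5*log(t - 1) + 4*log(t + 4) - 2*cos(3*t**2) - atan(t/2).
Step 1. Rewrite: now ∫(12*t*sin(3*t**2)) dt + ∫((14*t**4 + 29*t**3 + 30*t**2 + 132*t - 80)/(t**5 + 3*t**4 + 12*t**2 - 16*t)) dt.
Step 2. Decompose ∫((14*t**4 + 29*t**3 + 30*t**2 + 132*t - 80)/(t**5 + 3*t**4 + 12*t**2 - 16*t)) dt by partial fractions, (14*t**4 + 29*t**3 + 30*t**2 + 132*t - 80)/(t**5 + 3*t**4 + 12*t**2 - 16*t) = -2/(t**2 + 4) + 4/(t + 4) + 5/(t - 1) + 5/t: now ∫(5/t) dt + ∫(12*t*sin(3*t**2)) dt + ∫(5/(t - 1)) dt + ∫(4/(t + 4)) dt + ∫(-2/(t**2 + 4)) dt.
Step 3. Evaluate the standard form [assuming t > 1]: now 5*log(t - 1) + ∫(5/t) dt + ∫(12*t*sin(3*t**2)) dt + ∫(4/(t + 4)) dt + ∫(-2/(t**2 + 4)) dt.
Step 4. Evaluate the standard form [assuming t > -4]: now 5*log(t - 1) + 4*log(t + 4) + ∫(5/t) dt + ∫(12*t*sin(3*t**2)) dt + ∫(-2/(t**2 + 4)) dt.
Step 5. Evaluate the standard form [assuming t > 0]: now 5*log(t) + 5*log(t - 1) + 4*log(t + 4) + ∫(12*t*sin(3*t**2)) dt + ∫(-2/(t**2 + 4)) dt.
Step 6. Evaluate the standard form: now 5*log(t) + 5*log(t - 1) + 4*log(t + 4) - atan(t/2) + ∫(12*t*sin(3*t**2)) dt.
Step 7. Substitute u = t**2, turning ∫(12*t*sin(3*t**2)) dt into ∫(6*sin(3*u)) du: now 5*log(t) + 5*log(t - 1) + 4*log(t + 4) - atan(t/2) + ∫(6*sin(3*u)) du.
Step 8. Evaluate the standard form: now 5*log(t) + 5*log(t - 1) + 4*log(t + 4) - 2*cos(3*u) - atan(t/2).
Step 9. Substitute back u = t**2: now 5*log(t) + 5*log(t - 1) + 4*log(t + 4) - 2*cos(3*t**2) - atan(t/2).
Answer: 5*log(t) + 5*log(t - 1) + 4*log(t + 4) - 2*cos(3*t**2) - atan(t/2).


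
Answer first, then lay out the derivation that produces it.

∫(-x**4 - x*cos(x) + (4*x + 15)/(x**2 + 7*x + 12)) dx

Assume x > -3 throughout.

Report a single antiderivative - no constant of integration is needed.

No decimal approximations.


The answer is -x**5/5 - x*sin(x) + 3*log(x + 3) + log(x + 4) - cos(x).
Step 1. Rewrite: now ∫(-x**4) dx + ∫(-x*cos(x)) dx + ∫((4*x + 15)/(x**2 + 7*x + 12)) dx.
Step 2. Evaluate the standard form: now -x**5/5 + ∫(-x*cos(x)) dx + ∫((4*x + 15)/(x**2 + 7*x + 12)) dx.
Step 3. Integrate ∫(-x*cos(x)) dx by parts with u = x, dv = (-cos(x)) dx, so v = -sin(x): now -x**5/5 - x*sin(x) + ∫((4*x + 15)/(x**2 + 7*x + 12)) dx + ∫(sin(x)) dx.
Step 4. Evaluate the standard form: now -x**5/5 - x*sin(x) - cos(x) + ∫((4*x + 15)/(x**2 + 7*x + 12)) dx.
Step 5. Decompose ∫((4*x + 15)/(x**2 + 7*x + 12)) dx by partial fractions, (4*x + 15)/(x**2 + 7*x + 12) = 1/(x + 4) + 3/(x + 3): now -x**5/5 - x*sin(x) - cos(x) + ∫(3/(x + 3)) dx + ∫(1/(x + 4)) dx.
Step 6. Evaluate the standard form [assuming x > -3]: now -x**5/5 - x*sin(x) + 3*log(x + 3) - cos(x) + ∫(1/(x + 4)) dx.
Step 7. Evaluate the standard form [assuming x > -4]: now -x**5/5 - x*sin(x) + 3*log(x + 3) + log(x + 4) - cos(x).
Answer: -x**5/5 - x*sin(x) + 3*log(x + 3) + log(x + 4) - cos(x).
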